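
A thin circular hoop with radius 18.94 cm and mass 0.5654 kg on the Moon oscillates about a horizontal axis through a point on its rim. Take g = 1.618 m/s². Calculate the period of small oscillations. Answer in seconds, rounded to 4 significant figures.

3.040 s

I_cm = mr² = 0.020282 kg·m². The pivot is at distance d = 0.1894 m from the centre of mass.
By the parallel-axis theorem, I = I_cm + md² = 0.020282 + 0.020282 = 0.040564 kg·m².
T = 2π√(I/(mgd)) = 2π√(0.040564/(0.5654 × 1.618 × 0.1894)) = 3.040 s.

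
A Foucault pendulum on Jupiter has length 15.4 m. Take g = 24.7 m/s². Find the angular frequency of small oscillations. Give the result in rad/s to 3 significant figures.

1.27 rad/s

ω = √(g/L) = √(24.7/15.4) = 1.27 rad/s.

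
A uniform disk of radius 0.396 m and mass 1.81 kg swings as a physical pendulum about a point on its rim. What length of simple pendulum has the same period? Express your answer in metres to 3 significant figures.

The equivalent simple-pendulum length is L_eq = I/(md), where I is about the pivot and d = 0.3960 m.
I_cm = ½mR² = 0.1419 kg·m², so I = I_cm + md² = 0.1419 + 0.2838 = 0.4258 kg·m².
L_eq = 0.4258/(1.81 × 0.3960) = 0.594 m.

0.594 m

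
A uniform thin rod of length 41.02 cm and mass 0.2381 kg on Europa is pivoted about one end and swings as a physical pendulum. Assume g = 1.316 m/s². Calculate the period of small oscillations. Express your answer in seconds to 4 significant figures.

For a physical pendulum T = 2π√(I/(mgd)), with d = 0.20510 m from pivot to centre of mass.
I_cm = mL²/12 = 0.2381 × 0.4102²/12 = 0.0033386 kg·m²; I = I_cm + md² = 0.0033386 + 0.2381 × 0.20510² = 0.013355 kg·m².
T = 2π√(0.013355/(0.2381 × 1.316 × 0.20510)) = 2.864 s.

2.864 s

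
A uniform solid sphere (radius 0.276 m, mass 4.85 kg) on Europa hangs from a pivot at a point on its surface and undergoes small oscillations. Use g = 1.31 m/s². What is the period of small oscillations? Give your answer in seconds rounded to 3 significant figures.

I_cm = (2/5)mr² = 0.1478 kg·m². The pivot is at distance d = 0.276 m from the centre of mass.
By the parallel-axis theorem, I = I_cm + md² = 0.1478 + 0.3695 = 0.5172 kg·m².
T = 2π√(I/(mgd)) = 2π√(0.5172/(4.85 × 1.31 × 0.276)) = 3.41 s.

3.41 s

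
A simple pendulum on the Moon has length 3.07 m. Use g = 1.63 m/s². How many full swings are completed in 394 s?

T = 2π√(L/g) = 2π√(3.07/1.63) = 8.623 s.
Number of complete oscillations = ⌊394/8.623⌋ = ⌊45.69⌋ = 45.

45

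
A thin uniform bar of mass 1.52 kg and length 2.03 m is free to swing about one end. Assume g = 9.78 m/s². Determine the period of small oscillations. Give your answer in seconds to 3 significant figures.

For a physical pendulum T = 2π√(I/(mgd)), with d = 1.015 m from pivot to centre of mass.
I_cm = mL²/12 = 1.52 × 2.03²/12 = 0.5220 kg·m²; I = I_cm + md² = 0.5220 + 1.52 × 1.015² = 2.088 kg·m².
T = 2π√(2.088/(1.52 × 9.78 × 1.015)) = 2.34 s.

2.34 s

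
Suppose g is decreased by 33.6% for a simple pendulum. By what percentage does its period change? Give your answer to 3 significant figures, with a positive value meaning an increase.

22.7%

T ∝ 1/√g, so T'/T = 1/√(0.6640) = 1.227.
Percentage change in T = (1.227 − 1) × 100% = 22.7%.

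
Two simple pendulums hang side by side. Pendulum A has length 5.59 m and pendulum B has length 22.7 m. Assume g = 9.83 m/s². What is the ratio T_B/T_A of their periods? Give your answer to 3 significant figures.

2.02

T ∝ √L, so T_B/T_A = √(L_B/L_A) = √(22.7/5.59) = 2.02.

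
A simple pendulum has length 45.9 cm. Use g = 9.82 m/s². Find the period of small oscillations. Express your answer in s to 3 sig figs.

T = 2π√(L/g) = 2π√(0.459/9.82) = 2π × 0.2162 = 1.36 s.

1.36 s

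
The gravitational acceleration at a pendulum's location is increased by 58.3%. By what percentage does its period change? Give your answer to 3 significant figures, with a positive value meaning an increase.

T ∝ 1/√g, so T'/T = 1/√(1.583) = 0.7948.
Percentage change in T = (0.7948 − 1) × 100% = -20.5%.

-20.5%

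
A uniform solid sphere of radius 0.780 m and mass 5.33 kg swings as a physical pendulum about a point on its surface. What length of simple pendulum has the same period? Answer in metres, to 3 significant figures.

The equivalent simple-pendulum length is L_eq = I/(md), where I is about the pivot and d = 0.7800 m.
I_cm = (2/5)mR² = 1.297 kg·m², so I = I_cm + md² = 1.297 + 3.243 = 4.540 kg·m².
L_eq = 4.540/(5.33 × 0.7800) = 1.09 m.

1.09 m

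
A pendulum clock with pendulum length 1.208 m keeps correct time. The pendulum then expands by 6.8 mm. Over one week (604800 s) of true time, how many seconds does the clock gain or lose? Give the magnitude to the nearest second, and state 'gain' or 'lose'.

T ∝ √L, so T'/T = √(1.21480/1.208) = 1.00281.
In 604800 s of true time the clock registers 604800/1.00281 = 603104.9 s, so it loses 1695 s.

lose 1695 s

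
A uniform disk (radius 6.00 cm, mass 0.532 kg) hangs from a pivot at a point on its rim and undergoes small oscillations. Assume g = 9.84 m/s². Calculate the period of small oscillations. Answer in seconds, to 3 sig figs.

0.601 s

I_cm = ½mr² = 0.0009576 kg·m². The pivot is at distance d = 0.0600 m from the centre of mass.
By the parallel-axis theorem, I = I_cm + md² = 0.0009576 + 0.001915 = 0.002873 kg·m².
T = 2π√(I/(mgd)) = 2π√(0.002873/(0.532 × 9.84 × 0.0600)) = 0.601 s.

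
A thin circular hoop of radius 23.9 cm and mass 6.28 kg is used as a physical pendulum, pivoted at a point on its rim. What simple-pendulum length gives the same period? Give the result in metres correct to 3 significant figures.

0.478 m

The equivalent simple-pendulum length is L_eq = I/(md), where I is about the pivot and d = 0.2390 m.
I_cm = mR² = 0.3587 kg·m², so I = I_cm + md² = 0.3587 + 0.3587 = 0.7174 kg·m².
L_eq = 0.7174/(6.28 × 0.2390) = 0.478 m.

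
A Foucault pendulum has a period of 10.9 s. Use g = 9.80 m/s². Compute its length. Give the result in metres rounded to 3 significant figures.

From T = 2π√(L/g), L = gT²/(4π²) = 9.80 × 10.90²/(4π²) = 29.5 m.

29.5 m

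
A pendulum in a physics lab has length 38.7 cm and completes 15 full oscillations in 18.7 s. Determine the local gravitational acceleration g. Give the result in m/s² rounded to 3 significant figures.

9.83 m/s²

T = 18.7/15 = 1.247 s.
From T = 2π√(L/g), g = 4π²L/T² = 4π² × 0.387/1.247² = 9.83 m/s².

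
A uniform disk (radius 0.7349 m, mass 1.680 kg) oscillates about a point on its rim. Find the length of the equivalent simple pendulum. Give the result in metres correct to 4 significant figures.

1.102 m

The equivalent simple-pendulum length is L_eq = I/(md), where I is about the pivot and d = 0.73490 m.
I_cm = ½mR² = 0.45367 kg·m², so I = I_cm + md² = 0.45367 + 0.90733 = 1.3610 kg·m².
L_eq = 1.3610/(1.680 × 0.73490) = 1.102 m.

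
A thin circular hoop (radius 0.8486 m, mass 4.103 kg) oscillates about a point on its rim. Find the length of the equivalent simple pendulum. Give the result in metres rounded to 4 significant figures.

1.697 m

The equivalent simple-pendulum length is L_eq = I/(md), where I is about the pivot and d = 0.84860 m.
I_cm = mR² = 2.9547 kg·m², so I = I_cm + md² = 2.9547 + 2.9547 = 5.9093 kg·m².
L_eq = 5.9093/(4.103 × 0.84860) = 1.697 m.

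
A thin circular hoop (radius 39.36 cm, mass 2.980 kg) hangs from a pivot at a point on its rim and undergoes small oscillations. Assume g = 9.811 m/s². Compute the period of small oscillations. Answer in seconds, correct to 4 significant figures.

1.780 s

I_cm = mr² = 0.46166 kg·m². The pivot is at distance d = 0.3936 m from the centre of mass.
By the parallel-axis theorem, I = I_cm + md² = 0.46166 + 0.46166 = 0.92333 kg·m².
T = 2π√(I/(mgd)) = 2π√(0.92333/(2.980 × 9.811 × 0.3936)) = 1.780 s.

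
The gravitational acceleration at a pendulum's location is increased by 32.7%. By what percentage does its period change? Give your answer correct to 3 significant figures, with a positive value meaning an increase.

-13.2%

T ∝ 1/√g, so T'/T = 1/√(1.327) = 0.8681.
Percentage change in T = (0.8681 − 1) × 100% = -13.2%.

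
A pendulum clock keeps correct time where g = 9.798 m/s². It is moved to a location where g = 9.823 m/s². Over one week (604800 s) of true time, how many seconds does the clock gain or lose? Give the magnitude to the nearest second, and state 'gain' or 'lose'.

The clock's period scales as T ∝ 1/√g, so T'/T = √(9.798/9.823) = 0.998727.
In 604800 s of true time the clock registers 604800/0.998727 = 605571.1 s, so it gains 771 s.

gain 771 s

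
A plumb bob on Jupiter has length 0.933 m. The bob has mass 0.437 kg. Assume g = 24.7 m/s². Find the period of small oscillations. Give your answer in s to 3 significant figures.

T = 2π√(L/g) = 2π√(0.933/24.7) = 2π × 0.1944 = 1.22 s.

1.22 s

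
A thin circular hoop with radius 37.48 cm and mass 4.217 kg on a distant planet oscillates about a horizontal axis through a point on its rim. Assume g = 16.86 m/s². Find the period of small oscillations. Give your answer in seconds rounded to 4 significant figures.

I_cm = mr² = 0.59238 kg·m². The pivot is at distance d = 0.3748 m from the centre of mass.
By the parallel-axis theorem, I = I_cm + md² = 0.59238 + 0.59238 = 1.1848 kg·m².
T = 2π√(I/(mgd)) = 2π√(1.1848/(4.217 × 16.86 × 0.3748)) = 1.325 s.

1.325 s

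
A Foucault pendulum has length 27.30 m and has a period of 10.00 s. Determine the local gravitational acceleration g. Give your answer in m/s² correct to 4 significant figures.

From T = 2π√(L/g), g = 4π²L/T² = 4π² × 27.30/10.000² = 10.78 m/s².

10.78 m/s²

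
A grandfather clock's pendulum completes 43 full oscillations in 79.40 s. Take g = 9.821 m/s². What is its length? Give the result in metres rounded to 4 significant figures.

T = 79.40/43 = 1.8465 s.
From T = 2π√(L/g), L = gT²/(4π²) = 9.821 × 1.8465²/(4π²) = 0.8482 m.

0.8482 m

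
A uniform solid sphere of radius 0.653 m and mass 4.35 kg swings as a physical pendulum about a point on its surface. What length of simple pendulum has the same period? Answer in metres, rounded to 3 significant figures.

0.914 m

The equivalent simple-pendulum length is L_eq = I/(md), where I is about the pivot and d = 0.6530 m.
I_cm = (2/5)mR² = 0.7420 kg·m², so I = I_cm + md² = 0.7420 + 1.855 = 2.597 kg·m².
L_eq = 2.597/(4.35 × 0.6530) = 0.914 m.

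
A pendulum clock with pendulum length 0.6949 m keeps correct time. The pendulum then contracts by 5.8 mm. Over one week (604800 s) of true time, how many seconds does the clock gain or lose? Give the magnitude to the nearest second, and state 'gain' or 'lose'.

gain 2540 s

T ∝ √L, so T'/T = √(0.68910/0.6949) = 0.995818.
In 604800 s of true time the clock registers 604800/0.995818 = 607339.9 s, so it gains 2540 s.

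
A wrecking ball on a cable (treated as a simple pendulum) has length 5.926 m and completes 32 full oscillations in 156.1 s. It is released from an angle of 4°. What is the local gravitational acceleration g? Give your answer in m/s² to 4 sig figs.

T = 156.1/32 = 4.8781 s.
From T = 2π√(L/g), g = 4π²L/T² = 4π² × 5.926/4.8781² = 9.831 m/s².

9.831 m/s²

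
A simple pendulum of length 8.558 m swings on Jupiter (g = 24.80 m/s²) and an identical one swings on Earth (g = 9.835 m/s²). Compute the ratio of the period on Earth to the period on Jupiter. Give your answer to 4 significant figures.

1.588

T ∝ 1/√g, so T₂/T₁ = √(g₁/g₂) = √(24.80/9.835) = 1.588.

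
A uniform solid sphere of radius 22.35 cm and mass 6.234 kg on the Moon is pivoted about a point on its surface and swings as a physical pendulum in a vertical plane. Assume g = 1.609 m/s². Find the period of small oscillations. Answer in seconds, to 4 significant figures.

I_cm = (2/5)mr² = 0.12456 kg·m². The pivot is at distance d = 0.2235 m from the centre of mass.
By the parallel-axis theorem, I = I_cm + md² = 0.12456 + 0.31140 = 0.43596 kg·m².
T = 2π√(I/(mgd)) = 2π√(0.43596/(6.234 × 1.609 × 0.2235)) = 2.771 s.

2.771 s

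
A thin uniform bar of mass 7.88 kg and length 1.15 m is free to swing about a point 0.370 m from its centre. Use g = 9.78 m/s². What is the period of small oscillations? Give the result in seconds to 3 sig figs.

For a physical pendulum T = 2π√(I/(mgd)), with d = 0.3700 m from pivot to centre of mass.
I_cm = mL²/12 = 7.88 × 1.15²/12 = 0.8684 kg·m²; I = I_cm + md² = 0.8684 + 7.88 × 0.3700² = 1.947 kg·m².
T = 2π√(1.947/(7.88 × 9.78 × 0.3700)) = 1.64 s.

1.64 s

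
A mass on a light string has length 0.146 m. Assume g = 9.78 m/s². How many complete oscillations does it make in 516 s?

672

T = 2π√(L/g) = 2π√(0.146/9.78) = 0.7677 s.
Number of complete oscillations = ⌊516/0.7677⌋ = ⌊672.1⌋ = 672.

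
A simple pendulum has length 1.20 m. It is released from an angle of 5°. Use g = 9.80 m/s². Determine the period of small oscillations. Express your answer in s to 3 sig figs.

2.20 s

T = 2π√(L/g) = 2π√(1.20/9.80) = 2π × 0.3499 = 2.20 s.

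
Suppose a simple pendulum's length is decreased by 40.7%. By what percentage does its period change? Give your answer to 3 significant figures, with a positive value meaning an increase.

-23.0%

T ∝ √L, so T'/T = √(0.5930) = 0.7701.
Percentage change in T = (0.7701 − 1) × 100% = -23.0%.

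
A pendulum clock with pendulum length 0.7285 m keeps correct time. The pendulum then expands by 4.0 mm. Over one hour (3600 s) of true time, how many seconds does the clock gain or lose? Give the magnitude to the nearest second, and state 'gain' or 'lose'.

lose 10 s

T ∝ √L, so T'/T = √(0.73250/0.7285) = 1.00274.
In 3600 s of true time the clock registers 3600/1.00274 = 3590.2 s, so it loses 10 s.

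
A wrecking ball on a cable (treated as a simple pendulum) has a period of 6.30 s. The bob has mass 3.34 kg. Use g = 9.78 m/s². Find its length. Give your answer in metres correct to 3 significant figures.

From T = 2π√(L/g), L = gT²/(4π²) = 9.78 × 6.300²/(4π²) = 9.83 m.

9.83 m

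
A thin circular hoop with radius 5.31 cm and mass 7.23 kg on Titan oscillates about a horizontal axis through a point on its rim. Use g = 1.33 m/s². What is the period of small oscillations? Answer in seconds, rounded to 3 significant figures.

I_cm = mr² = 0.02039 kg·m². The pivot is at distance d = 0.0531 m from the centre of mass.
By the parallel-axis theorem, I = I_cm + md² = 0.02039 + 0.02039 = 0.04077 kg·m².
T = 2π√(I/(mgd)) = 2π√(0.04077/(7.23 × 1.33 × 0.0531)) = 1.78 s.

1.78 s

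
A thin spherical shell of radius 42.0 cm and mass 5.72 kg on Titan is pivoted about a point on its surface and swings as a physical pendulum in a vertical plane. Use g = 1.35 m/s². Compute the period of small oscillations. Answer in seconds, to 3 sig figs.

4.52 s

I_cm = (2/3)mr² = 0.6727 kg·m². The pivot is at distance d = 0.420 m from the centre of mass.
By the parallel-axis theorem, I = I_cm + md² = 0.6727 + 1.009 = 1.682 kg·m².
T = 2π√(I/(mgd)) = 2π√(1.682/(5.72 × 1.35 × 0.420)) = 4.52 s.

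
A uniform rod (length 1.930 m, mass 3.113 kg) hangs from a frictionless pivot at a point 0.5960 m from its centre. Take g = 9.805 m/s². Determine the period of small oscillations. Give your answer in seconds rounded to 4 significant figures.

2.121 s

For a physical pendulum T = 2π√(I/(mgd)), with d = 0.59600 m from pivot to centre of mass.
I_cm = mL²/12 = 3.113 × 1.930²/12 = 0.96630 kg·m²; I = I_cm + md² = 0.96630 + 3.113 × 0.59600² = 2.0721 kg·m².
T = 2π√(2.0721/(3.113 × 9.805 × 0.59600)) = 2.121 s.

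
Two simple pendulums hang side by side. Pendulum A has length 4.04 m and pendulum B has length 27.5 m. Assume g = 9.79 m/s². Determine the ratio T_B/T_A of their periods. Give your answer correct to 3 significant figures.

T ∝ √L, so T_B/T_A = √(L_B/L_A) = √(27.5/4.04) = 2.61.

2.61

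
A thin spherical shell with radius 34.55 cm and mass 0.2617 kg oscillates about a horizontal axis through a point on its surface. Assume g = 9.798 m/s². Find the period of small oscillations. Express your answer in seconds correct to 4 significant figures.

1.523 s

I_cm = (2/3)mr² = 0.020826 kg·m². The pivot is at distance d = 0.3455 m from the centre of mass.
By the parallel-axis theorem, I = I_cm + md² = 0.020826 + 0.031239 = 0.052065 kg·m².
T = 2π√(I/(mgd)) = 2π√(0.052065/(0.2617 × 9.798 × 0.3455)) = 1.523 s.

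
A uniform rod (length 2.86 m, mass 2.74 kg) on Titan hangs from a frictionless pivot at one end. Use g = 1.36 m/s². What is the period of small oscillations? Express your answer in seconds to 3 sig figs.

For a physical pendulum T = 2π√(I/(mgd)), with d = 1.430 m from pivot to centre of mass.
I_cm = mL²/12 = 2.74 × 2.86²/12 = 1.868 kg·m²; I = I_cm + md² = 1.868 + 2.74 × 1.430² = 7.471 kg·m².
T = 2π√(7.471/(2.74 × 1.36 × 1.430)) = 7.44 s.

7.44 s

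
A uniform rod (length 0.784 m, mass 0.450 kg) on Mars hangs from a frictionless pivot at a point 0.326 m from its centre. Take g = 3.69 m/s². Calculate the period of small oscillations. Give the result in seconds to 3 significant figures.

For a physical pendulum T = 2π√(I/(mgd)), with d = 0.3260 m from pivot to centre of mass.
I_cm = mL²/12 = 0.450 × 0.784²/12 = 0.02305 kg·m²; I = I_cm + md² = 0.02305 + 0.450 × 0.3260² = 0.07087 kg·m².
T = 2π√(0.07087/(0.450 × 3.69 × 0.3260)) = 2.27 s.

2.27 s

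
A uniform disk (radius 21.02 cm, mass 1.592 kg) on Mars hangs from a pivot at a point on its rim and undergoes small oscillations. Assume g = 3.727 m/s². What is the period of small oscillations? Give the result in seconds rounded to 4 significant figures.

1.828 s

I_cm = ½mr² = 0.035170 kg·m². The pivot is at distance d = 0.2102 m from the centre of mass.
By the parallel-axis theorem, I = I_cm + md² = 0.035170 + 0.070341 = 0.10551 kg·m².
T = 2π√(I/(mgd)) = 2π√(0.10551/(1.592 × 3.727 × 0.2102)) = 1.828 s.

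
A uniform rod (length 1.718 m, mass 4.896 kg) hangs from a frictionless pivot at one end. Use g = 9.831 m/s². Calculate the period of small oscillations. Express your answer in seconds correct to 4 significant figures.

2.145 s

For a physical pendulum T = 2π√(I/(mgd)), with d = 0.85900 m from pivot to centre of mass.
I_cm = mL²/12 = 4.896 × 1.718²/12 = 1.2042 kg·m²; I = I_cm + md² = 1.2042 + 4.896 × 0.85900² = 4.8169 kg·m².
T = 2π√(4.8169/(4.896 × 9.831 × 0.85900)) = 2.145 s.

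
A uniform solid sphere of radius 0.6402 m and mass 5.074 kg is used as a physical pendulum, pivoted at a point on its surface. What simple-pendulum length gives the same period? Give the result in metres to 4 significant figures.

0.8963 m

The equivalent simple-pendulum length is L_eq = I/(md), where I is about the pivot and d = 0.64020 m.
I_cm = (2/5)mR² = 0.83184 kg·m², so I = I_cm + md² = 0.83184 + 2.0796 = 2.9115 kg·m².
L_eq = 2.9115/(5.074 × 0.64020) = 0.8963 m.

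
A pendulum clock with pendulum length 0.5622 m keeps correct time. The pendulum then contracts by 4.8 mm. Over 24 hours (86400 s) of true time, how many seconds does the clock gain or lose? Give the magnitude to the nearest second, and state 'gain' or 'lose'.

gain 371 s

T ∝ √L, so T'/T = √(0.55740/0.5622) = 0.995722.
In 86400 s of true time the clock registers 86400/0.995722 = 86771.2 s, so it gains 371 s.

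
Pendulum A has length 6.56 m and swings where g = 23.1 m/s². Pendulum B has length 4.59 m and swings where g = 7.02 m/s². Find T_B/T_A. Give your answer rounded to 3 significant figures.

1.52

T = 2π√(L/g), so T_B/T_A = √((L_B/g_B)/(L_A/g_A)) = √((4.59/7.02)/(6.56/23.1)) = 1.52.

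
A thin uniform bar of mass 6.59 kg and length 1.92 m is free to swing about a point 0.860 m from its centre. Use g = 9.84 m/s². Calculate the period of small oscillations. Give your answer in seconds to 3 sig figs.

2.21 s

For a physical pendulum T = 2π√(I/(mgd)), with d = 0.8600 m from pivot to centre of mass.
I_cm = mL²/12 = 6.59 × 1.92²/12 = 2.024 kg·m²; I = I_cm + md² = 2.024 + 6.59 × 0.8600² = 6.898 kg·m².
T = 2π√(6.898/(6.59 × 9.84 × 0.8600)) = 2.21 s.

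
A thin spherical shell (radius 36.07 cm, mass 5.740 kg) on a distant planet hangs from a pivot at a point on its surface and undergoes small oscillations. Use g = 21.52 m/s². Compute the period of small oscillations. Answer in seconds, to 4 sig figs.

1.050 s

I_cm = (2/3)mr² = 0.49787 kg·m². The pivot is at distance d = 0.3607 m from the centre of mass.
By the parallel-axis theorem, I = I_cm + md² = 0.49787 + 0.74680 = 1.2447 kg·m².
T = 2π√(I/(mgd)) = 2π√(1.2447/(5.740 × 21.52 × 0.3607)) = 1.050 s.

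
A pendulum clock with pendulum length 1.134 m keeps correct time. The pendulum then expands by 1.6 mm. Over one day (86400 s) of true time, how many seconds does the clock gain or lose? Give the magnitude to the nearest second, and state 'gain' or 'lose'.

lose 61 s

T ∝ √L, so T'/T = √(1.13560/1.134) = 1.00071.
In 86400 s of true time the clock registers 86400/1.00071 = 86339.1 s, so it loses 61 s.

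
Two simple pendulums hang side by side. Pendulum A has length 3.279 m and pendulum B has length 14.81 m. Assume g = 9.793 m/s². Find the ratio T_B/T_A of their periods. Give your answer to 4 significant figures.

T ∝ √L, so T_B/T_A = √(L_B/L_A) = √(14.81/3.279) = 2.125.

2.125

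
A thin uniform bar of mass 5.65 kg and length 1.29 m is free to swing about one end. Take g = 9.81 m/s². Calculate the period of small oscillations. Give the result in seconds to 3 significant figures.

For a physical pendulum T = 2π√(I/(mgd)), with d = 0.6450 m from pivot to centre of mass.
I_cm = mL²/12 = 5.65 × 1.29²/12 = 0.7835 kg·m²; I = I_cm + md² = 0.7835 + 5.65 × 0.6450² = 3.134 kg·m².
T = 2π√(3.134/(5.65 × 9.81 × 0.6450)) = 1.86 s.

1.86 s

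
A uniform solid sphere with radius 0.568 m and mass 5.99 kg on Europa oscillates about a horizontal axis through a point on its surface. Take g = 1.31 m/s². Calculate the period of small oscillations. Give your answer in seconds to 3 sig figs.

I_cm = (2/5)mr² = 0.7730 kg·m². The pivot is at distance d = 0.568 m from the centre of mass.
By the parallel-axis theorem, I = I_cm + md² = 0.7730 + 1.933 = 2.706 kg·m².
T = 2π√(I/(mgd)) = 2π√(2.706/(5.99 × 1.31 × 0.568)) = 4.90 s.

4.90 s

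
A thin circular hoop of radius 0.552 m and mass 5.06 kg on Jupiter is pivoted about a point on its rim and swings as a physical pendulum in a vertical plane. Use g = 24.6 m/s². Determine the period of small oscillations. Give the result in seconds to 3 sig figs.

1.33 s

I_cm = mr² = 1.542 kg·m². The pivot is at distance d = 0.552 m from the centre of mass.
By the parallel-axis theorem, I = I_cm + md² = 1.542 + 1.542 = 3.084 kg·m².
T = 2π√(I/(mgd)) = 2π√(3.084/(5.06 × 24.6 × 0.552)) = 1.33 s.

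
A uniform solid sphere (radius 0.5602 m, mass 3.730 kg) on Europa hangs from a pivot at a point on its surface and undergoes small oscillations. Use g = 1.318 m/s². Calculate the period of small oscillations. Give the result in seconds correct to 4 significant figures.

4.847 s

I_cm = (2/5)mr² = 0.46823 kg·m². The pivot is at distance d = 0.5602 m from the centre of mass.
By the parallel-axis theorem, I = I_cm + md² = 0.46823 + 1.1706 = 1.6388 kg·m².
T = 2π√(I/(mgd)) = 2π√(1.6388/(3.730 × 1.318 × 0.5602)) = 4.847 s.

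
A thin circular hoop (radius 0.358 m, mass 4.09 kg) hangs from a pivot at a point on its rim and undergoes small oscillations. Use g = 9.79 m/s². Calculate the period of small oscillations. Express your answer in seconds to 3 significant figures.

1.70 s

I_cm = mr² = 0.5242 kg·m². The pivot is at distance d = 0.358 m from the centre of mass.
By the parallel-axis theorem, I = I_cm + md² = 0.5242 + 0.5242 = 1.048 kg·m².
T = 2π√(I/(mgd)) = 2π√(1.048/(4.09 × 9.79 × 0.358)) = 1.70 s.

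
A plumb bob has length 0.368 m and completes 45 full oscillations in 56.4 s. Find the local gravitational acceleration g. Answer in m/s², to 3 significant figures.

T = 56.4/45 = 1.253 s.
From T = 2π√(L/g), g = 4π²L/T² = 4π² × 0.368/1.253² = 9.25 m/s².

9.25 m/s²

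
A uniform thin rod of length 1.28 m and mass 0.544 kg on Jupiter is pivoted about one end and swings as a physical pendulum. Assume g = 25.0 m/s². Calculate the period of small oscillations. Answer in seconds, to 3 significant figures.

For a physical pendulum T = 2π√(I/(mgd)), with d = 0.6400 m from pivot to centre of mass.
I_cm = mL²/12 = 0.544 × 1.28²/12 = 0.07427 kg·m²; I = I_cm + md² = 0.07427 + 0.544 × 0.6400² = 0.2971 kg·m².
T = 2π√(0.2971/(0.544 × 25.0 × 0.6400)) = 1.16 s.

1.16 s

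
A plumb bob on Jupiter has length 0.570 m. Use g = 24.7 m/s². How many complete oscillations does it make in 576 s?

603

T = 2π√(L/g) = 2π√(0.570/24.7) = 0.9545 s.
Number of complete oscillations = ⌊576/0.9545⌋ = ⌊603.5⌋ = 603.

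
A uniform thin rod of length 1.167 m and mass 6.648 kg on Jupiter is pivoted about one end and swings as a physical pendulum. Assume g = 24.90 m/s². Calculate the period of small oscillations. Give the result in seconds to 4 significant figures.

1.111 s

For a physical pendulum T = 2π√(I/(mgd)), with d = 0.58350 m from pivot to centre of mass.
I_cm = mL²/12 = 6.648 × 1.167²/12 = 0.75449 kg·m²; I = I_cm + md² = 0.75449 + 6.648 × 0.58350² = 3.0179 kg·m².
T = 2π√(3.0179/(6.648 × 24.90 × 0.58350)) = 1.111 s.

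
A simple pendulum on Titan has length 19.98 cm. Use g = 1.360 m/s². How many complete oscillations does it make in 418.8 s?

T = 2π√(L/g) = 2π√(0.1998/1.360) = 2.4083 s.
Number of complete oscillations = ⌊418.8/2.4083⌋ = ⌊173.90⌋ = 173.

173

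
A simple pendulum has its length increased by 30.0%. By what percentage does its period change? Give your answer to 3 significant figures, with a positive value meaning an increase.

T ∝ √L, so T'/T = √(1.300) = 1.140.
Percentage change in T = (1.140 − 1) × 100% = 14.0%.

14.0%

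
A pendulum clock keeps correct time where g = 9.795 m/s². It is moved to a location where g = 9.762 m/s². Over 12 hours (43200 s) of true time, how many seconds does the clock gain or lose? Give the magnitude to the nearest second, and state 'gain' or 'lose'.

The clock's period scales as T ∝ 1/√g, so T'/T = √(9.795/9.762) = 1.00169.
In 43200 s of true time the clock registers 43200/1.00169 = 43127.2 s, so it loses 73 s.

lose 73 s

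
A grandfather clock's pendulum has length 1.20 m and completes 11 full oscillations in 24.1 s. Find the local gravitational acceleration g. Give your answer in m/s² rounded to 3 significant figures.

9.87 m/s²

T = 24.1/11 = 2.191 s.
From T = 2π√(L/g), g = 4π²L/T² = 4π² × 1.20/2.191² = 9.87 m/s².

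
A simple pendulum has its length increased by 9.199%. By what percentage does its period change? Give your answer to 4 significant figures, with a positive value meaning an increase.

4.498%

T ∝ √L, so T'/T = √(1.0920) = 1.0450.
Percentage change in T = (1.0450 − 1) × 100% = 4.498%.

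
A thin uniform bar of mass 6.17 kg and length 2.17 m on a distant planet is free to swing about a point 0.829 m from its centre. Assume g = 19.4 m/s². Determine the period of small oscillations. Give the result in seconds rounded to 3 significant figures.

1.63 s

For a physical pendulum T = 2π√(I/(mgd)), with d = 0.8290 m from pivot to centre of mass.
I_cm = mL²/12 = 6.17 × 2.17²/12 = 2.421 kg·m²; I = I_cm + md² = 2.421 + 6.17 × 0.8290² = 6.661 kg·m².
T = 2π√(6.661/(6.17 × 19.4 × 0.8290)) = 1.63 s.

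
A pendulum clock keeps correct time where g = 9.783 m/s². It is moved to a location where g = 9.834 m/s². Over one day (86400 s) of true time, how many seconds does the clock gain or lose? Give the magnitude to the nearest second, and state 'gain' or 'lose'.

The clock's period scales as T ∝ 1/√g, so T'/T = √(9.783/9.834) = 0.997404.
In 86400 s of true time the clock registers 86400/0.997404 = 86624.9 s, so it gains 225 s.

gain 225 s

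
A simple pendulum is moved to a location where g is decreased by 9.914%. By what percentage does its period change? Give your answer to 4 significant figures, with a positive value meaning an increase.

T ∝ 1/√g, so T'/T = 1/√(0.90086) = 1.0536.
Percentage change in T = (1.0536 − 1) × 100% = 5.359%.

5.359%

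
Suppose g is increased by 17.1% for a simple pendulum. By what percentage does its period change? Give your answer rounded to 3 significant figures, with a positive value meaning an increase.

T ∝ 1/√g, so T'/T = 1/√(1.171) = 0.9241.
Percentage change in T = (0.9241 − 1) × 100% = -7.59%.

-7.59%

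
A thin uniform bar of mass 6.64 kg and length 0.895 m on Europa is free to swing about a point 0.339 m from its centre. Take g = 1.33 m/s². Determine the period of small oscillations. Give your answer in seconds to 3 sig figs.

3.99 s

For a physical pendulum T = 2π√(I/(mgd)), with d = 0.3390 m from pivot to centre of mass.
I_cm = mL²/12 = 6.64 × 0.895²/12 = 0.4432 kg·m²; I = I_cm + md² = 0.4432 + 6.64 × 0.3390² = 1.206 kg·m².
T = 2π√(1.206/(6.64 × 1.33 × 0.3390)) = 3.99 s.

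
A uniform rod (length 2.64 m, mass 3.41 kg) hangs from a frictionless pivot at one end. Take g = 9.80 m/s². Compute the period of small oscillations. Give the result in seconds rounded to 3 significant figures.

For a physical pendulum T = 2π√(I/(mgd)), with d = 1.320 m from pivot to centre of mass.
I_cm = mL²/12 = 3.41 × 2.64²/12 = 1.981 kg·m²; I = I_cm + md² = 1.981 + 3.41 × 1.320² = 7.922 kg·m².
T = 2π√(7.922/(3.41 × 9.80 × 1.320)) = 2.66 s.

2.66 s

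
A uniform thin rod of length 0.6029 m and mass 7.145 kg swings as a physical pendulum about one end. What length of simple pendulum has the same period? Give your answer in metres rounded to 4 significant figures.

The equivalent simple-pendulum length is L_eq = I/(md), where I is about the pivot and d = 0.30145 m.
I_cm = (1/12)mL² = 0.21643 kg·m², so I = I_cm + md² = 0.21643 + 0.64928 = 0.86571 kg·m².
L_eq = 0.86571/(7.145 × 0.30145) = 0.4019 m.

0.4019 m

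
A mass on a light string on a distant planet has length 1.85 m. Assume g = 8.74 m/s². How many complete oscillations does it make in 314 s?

108

T = 2π√(L/g) = 2π√(1.85/8.74) = 2.891 s.
Number of complete oscillations = ⌊314/2.891⌋ = ⌊108.6⌋ = 108.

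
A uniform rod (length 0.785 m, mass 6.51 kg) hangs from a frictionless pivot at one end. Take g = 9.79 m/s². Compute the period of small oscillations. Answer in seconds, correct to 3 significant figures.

For a physical pendulum T = 2π√(I/(mgd)), with d = 0.3925 m from pivot to centre of mass.
I_cm = mL²/12 = 6.51 × 0.785²/12 = 0.3343 kg·m²; I = I_cm + md² = 0.3343 + 6.51 × 0.3925² = 1.337 kg·m².
T = 2π√(1.337/(6.51 × 9.79 × 0.3925)) = 1.45 s.

1.45 s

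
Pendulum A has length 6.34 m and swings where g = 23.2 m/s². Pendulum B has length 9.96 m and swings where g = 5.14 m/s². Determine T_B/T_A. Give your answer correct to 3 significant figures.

2.66

T = 2π√(L/g), so T_B/T_A = √((L_B/g_B)/(L_A/g_A)) = √((9.96/5.14)/(6.34/23.2)) = 2.66.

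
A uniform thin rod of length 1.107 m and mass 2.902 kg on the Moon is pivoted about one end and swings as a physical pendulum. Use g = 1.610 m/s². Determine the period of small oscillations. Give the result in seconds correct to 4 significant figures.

For a physical pendulum T = 2π√(I/(mgd)), with d = 0.55350 m from pivot to centre of mass.
I_cm = mL²/12 = 2.902 × 1.107²/12 = 0.29635 kg·m²; I = I_cm + md² = 0.29635 + 2.902 × 0.55350² = 1.1854 kg·m².
T = 2π√(1.1854/(2.902 × 1.610 × 0.55350)) = 4.254 s.

4.254 s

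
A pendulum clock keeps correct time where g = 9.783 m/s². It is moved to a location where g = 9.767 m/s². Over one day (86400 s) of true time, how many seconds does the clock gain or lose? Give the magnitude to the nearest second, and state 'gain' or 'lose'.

lose 71 s

The clock's period scales as T ∝ 1/√g, so T'/T = √(9.783/9.767) = 1.00082.
In 86400 s of true time the clock registers 86400/1.00082 = 86329.3 s, so it loses 71 s.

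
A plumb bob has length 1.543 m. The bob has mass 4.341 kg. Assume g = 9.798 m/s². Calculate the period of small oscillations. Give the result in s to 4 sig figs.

T = 2π√(L/g) = 2π√(1.543/9.798) = 2π × 0.39684 = 2.493 s.

2.493 s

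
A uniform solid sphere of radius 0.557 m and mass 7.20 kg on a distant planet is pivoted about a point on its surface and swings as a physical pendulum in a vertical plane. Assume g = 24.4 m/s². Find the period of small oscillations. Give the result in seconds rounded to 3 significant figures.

I_cm = (2/5)mr² = 0.8935 kg·m². The pivot is at distance d = 0.557 m from the centre of mass.
By the parallel-axis theorem, I = I_cm + md² = 0.8935 + 2.234 = 3.127 kg·m².
T = 2π√(I/(mgd)) = 2π√(3.127/(7.20 × 24.4 × 0.557)) = 1.12 s.

1.12 s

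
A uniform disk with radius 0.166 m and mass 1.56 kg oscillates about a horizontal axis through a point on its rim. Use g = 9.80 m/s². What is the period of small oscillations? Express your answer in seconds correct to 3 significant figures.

I_cm = ½mr² = 0.02149 kg·m². The pivot is at distance d = 0.166 m from the centre of mass.
By the parallel-axis theorem, I = I_cm + md² = 0.02149 + 0.04299 = 0.06448 kg·m².
T = 2π√(I/(mgd)) = 2π√(0.06448/(1.56 × 9.80 × 0.166)) = 1.00 s.

1.00 s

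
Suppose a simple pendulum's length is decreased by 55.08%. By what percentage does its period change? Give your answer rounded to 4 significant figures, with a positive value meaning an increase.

T ∝ √L, so T'/T = √(0.44920) = 0.67022.
Percentage change in T = (0.67022 − 1) × 100% = -32.98%.

-32.98%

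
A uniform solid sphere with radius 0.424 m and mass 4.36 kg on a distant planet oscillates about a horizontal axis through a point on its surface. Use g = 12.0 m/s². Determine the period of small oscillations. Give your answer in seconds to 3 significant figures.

I_cm = (2/5)mr² = 0.3135 kg·m². The pivot is at distance d = 0.424 m from the centre of mass.
By the parallel-axis theorem, I = I_cm + md² = 0.3135 + 0.7838 = 1.097 kg·m².
T = 2π√(I/(mgd)) = 2π√(1.097/(4.36 × 12.0 × 0.424)) = 1.40 s.

1.40 s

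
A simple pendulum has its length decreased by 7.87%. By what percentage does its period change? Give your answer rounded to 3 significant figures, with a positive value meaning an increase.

T ∝ √L, so T'/T = √(0.9213) = 0.9598.
Percentage change in T = (0.9598 − 1) × 100% = -4.02%.

-4.02%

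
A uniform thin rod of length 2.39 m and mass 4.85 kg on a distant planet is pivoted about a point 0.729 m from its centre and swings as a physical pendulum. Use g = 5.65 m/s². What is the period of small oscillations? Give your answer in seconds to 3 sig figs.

3.11 s

For a physical pendulum T = 2π√(I/(mgd)), with d = 0.7290 m from pivot to centre of mass.
I_cm = mL²/12 = 4.85 × 2.39²/12 = 2.309 kg·m²; I = I_cm + md² = 2.309 + 4.85 × 0.7290² = 4.886 kg·m².
T = 2π√(4.886/(4.85 × 5.65 × 0.7290)) = 3.11 s.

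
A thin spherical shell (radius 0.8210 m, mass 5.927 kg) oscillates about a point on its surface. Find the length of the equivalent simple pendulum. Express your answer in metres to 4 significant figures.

1.368 m

The equivalent simple-pendulum length is L_eq = I/(md), where I is about the pivot and d = 0.82100 m.
I_cm = (2/3)mR² = 2.6634 kg·m², so I = I_cm + md² = 2.6634 + 3.9950 = 6.6584 kg·m².
L_eq = 6.6584/(5.927 × 0.82100) = 1.368 m.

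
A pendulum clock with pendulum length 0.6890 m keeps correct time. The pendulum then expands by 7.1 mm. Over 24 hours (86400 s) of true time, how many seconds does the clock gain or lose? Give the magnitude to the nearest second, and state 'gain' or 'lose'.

T ∝ √L, so T'/T = √(0.69610/0.6890) = 1.00514.
In 86400 s of true time the clock registers 86400/1.00514 = 85958.2 s, so it loses 442 s.

lose 442 s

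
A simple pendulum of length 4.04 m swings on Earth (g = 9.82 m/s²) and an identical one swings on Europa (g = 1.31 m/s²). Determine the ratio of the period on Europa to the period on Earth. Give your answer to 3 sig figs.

2.74

T ∝ 1/√g, so T₂/T₁ = √(g₁/g₂) = √(9.82/1.31) = 2.74.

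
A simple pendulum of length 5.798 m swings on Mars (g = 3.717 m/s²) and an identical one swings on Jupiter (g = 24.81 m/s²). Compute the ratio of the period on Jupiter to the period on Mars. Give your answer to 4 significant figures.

0.3871

T ∝ 1/√g, so T₂/T₁ = √(g₁/g₂) = √(3.717/24.81) = 0.3871.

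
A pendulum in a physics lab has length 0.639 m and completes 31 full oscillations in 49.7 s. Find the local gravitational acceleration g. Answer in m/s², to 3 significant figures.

9.81 m/s²

T = 49.7/31 = 1.603 s.
From T = 2π√(L/g), g = 4π²L/T² = 4π² × 0.639/1.603² = 9.81 m/s².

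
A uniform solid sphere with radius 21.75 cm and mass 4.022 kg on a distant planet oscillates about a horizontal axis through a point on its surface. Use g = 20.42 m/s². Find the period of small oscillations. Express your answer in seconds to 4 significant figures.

0.7673 s

I_cm = (2/5)mr² = 0.076106 kg·m². The pivot is at distance d = 0.2175 m from the centre of mass.
By the parallel-axis theorem, I = I_cm + md² = 0.076106 + 0.19027 = 0.26637 kg·m².
T = 2π√(I/(mgd)) = 2π√(0.26637/(4.022 × 20.42 × 0.2175)) = 0.7673 s.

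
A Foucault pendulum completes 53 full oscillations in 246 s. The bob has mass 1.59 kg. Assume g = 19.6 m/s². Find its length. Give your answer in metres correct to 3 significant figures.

10.7 m

T = 246/53 = 4.642 s.
From T = 2π√(L/g), L = gT²/(4π²) = 19.6 × 4.642²/(4π²) = 10.7 m.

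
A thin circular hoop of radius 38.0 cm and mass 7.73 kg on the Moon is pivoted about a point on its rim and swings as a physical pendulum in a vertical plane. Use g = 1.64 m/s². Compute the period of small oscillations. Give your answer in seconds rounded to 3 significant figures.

4.28 s

I_cm = mr² = 1.116 kg·m². The pivot is at distance d = 0.380 m from the centre of mass.
By the parallel-axis theorem, I = I_cm + md² = 1.116 + 1.116 = 2.232 kg·m².
T = 2π√(I/(mgd)) = 2π√(2.232/(7.73 × 1.64 × 0.380)) = 4.28 s.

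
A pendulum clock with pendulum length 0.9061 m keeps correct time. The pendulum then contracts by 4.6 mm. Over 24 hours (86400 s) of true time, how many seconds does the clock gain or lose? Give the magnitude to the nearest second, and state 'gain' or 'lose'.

gain 220 s

T ∝ √L, so T'/T = √(0.90150/0.9061) = 0.997458.
In 86400 s of true time the clock registers 86400/0.997458 = 86620.2 s, so it gains 220 s.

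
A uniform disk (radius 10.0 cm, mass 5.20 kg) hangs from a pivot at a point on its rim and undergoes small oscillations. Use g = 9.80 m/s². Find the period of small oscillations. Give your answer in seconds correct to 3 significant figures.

I_cm = ½mr² = 0.02600 kg·m². The pivot is at distance d = 0.100 m from the centre of mass.
By the parallel-axis theorem, I = I_cm + md² = 0.02600 + 0.05200 = 0.07800 kg·m².
T = 2π√(I/(mgd)) = 2π√(0.07800/(5.20 × 9.80 × 0.100)) = 0.777 s.

0.777 s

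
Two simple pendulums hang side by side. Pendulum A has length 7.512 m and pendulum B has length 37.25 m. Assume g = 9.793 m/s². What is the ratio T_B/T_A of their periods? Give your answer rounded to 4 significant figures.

T ∝ √L, so T_B/T_A = √(L_B/L_A) = √(37.25/7.512) = 2.227.

2.227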